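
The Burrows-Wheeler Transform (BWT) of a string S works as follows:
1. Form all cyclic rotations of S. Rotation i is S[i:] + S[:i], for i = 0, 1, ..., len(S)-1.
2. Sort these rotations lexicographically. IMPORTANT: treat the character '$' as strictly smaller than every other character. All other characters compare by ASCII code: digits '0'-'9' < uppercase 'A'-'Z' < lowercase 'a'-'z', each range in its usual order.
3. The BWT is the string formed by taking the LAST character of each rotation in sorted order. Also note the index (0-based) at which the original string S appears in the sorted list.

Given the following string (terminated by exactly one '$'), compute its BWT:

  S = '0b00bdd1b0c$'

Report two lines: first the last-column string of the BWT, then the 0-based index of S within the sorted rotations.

Answer: cb$0bd0100db
2

Derivation:
All 12 rotations (rotation i = S[i:]+S[:i]):
  rot[0] = 0b00bdd1b0c$
  rot[1] = b00bdd1b0c$0
  rot[2] = 00bdd1b0c$0b
  rot[3] = 0bdd1b0c$0b0
  rot[4] = bdd1b0c$0b00
  rot[5] = dd1b0c$0b00b
  rot[6] = d1b0c$0b00bd
  rot[7] = 1b0c$0b00bdd
  rot[8] = b0c$0b00bdd1
  rot[9] = 0c$0b00bdd1b
  rot[10] = c$0b00bdd1b0
  rot[11] = $0b00bdd1b0c
Sorted (with $ < everything):
  sorted[0] = $0b00bdd1b0c  (last char: 'c')
  sorted[1] = 00bdd1b0c$0b  (last char: 'b')
  sorted[2] = 0b00bdd1b0c$  (last char: '$')
  sorted[3] = 0bdd1b0c$0b0  (last char: '0')
  sorted[4] = 0c$0b00bdd1b  (last char: 'b')
  sorted[5] = 1b0c$0b00bdd  (last char: 'd')
  sorted[6] = b00bdd1b0c$0  (last char: '0')
  sorted[7] = b0c$0b00bdd1  (last char: '1')
  sorted[8] = bdd1b0c$0b00  (last char: '0')
  sorted[9] = c$0b00bdd1b0  (last char: '0')
  sorted[10] = d1b0c$0b00bd  (last char: 'd')
  sorted[11] = dd1b0c$0b00b  (last char: 'b')
Last column: cb$0bd0100db
Original string S is at sorted index 2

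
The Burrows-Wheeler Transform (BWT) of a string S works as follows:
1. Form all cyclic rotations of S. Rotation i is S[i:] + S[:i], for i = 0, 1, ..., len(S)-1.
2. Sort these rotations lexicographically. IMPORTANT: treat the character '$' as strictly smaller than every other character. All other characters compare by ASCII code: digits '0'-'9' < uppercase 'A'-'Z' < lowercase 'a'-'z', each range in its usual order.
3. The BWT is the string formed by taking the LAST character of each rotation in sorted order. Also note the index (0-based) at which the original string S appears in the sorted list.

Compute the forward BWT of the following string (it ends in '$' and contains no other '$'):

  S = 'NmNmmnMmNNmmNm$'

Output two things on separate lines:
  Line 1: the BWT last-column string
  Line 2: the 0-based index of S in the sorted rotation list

All 15 rotations (rotation i = S[i:]+S[:i]):
  rot[0] = NmNmmnMmNNmmNm$
  rot[1] = mNmmnMmNNmmNm$N
  rot[2] = NmmnMmNNmmNm$Nm
  rot[3] = mmnMmNNmmNm$NmN
  rot[4] = mnMmNNmmNm$NmNm
  rot[5] = nMmNNmmNm$NmNmm
  rot[6] = MmNNmmNm$NmNmmn
  rot[7] = mNNmmNm$NmNmmnM
  rot[8] = NNmmNm$NmNmmnMm
  rot[9] = NmmNm$NmNmmnMmN
  rot[10] = mmNm$NmNmmnMmNN
  rot[11] = mNm$NmNmmnMmNNm
  rot[12] = Nm$NmNmmnMmNNmm
  rot[13] = m$NmNmmnMmNNmmN
  rot[14] = $NmNmmnMmNNmmNm
Sorted (with $ < everything):
  sorted[0] = $NmNmmnMmNNmmNm  (last char: 'm')
  sorted[1] = MmNNmmNm$NmNmmn  (last char: 'n')
  sorted[2] = NNmmNm$NmNmmnMm  (last char: 'm')
  sorted[3] = Nm$NmNmmnMmNNmm  (last char: 'm')
  sorted[4] = NmNmmnMmNNmmNm$  (last char: '$')
  sorted[5] = NmmNm$NmNmmnMmN  (last char: 'N')
  sorted[6] = NmmnMmNNmmNm$Nm  (last char: 'm')
  sorted[7] = m$NmNmmnMmNNmmN  (last char: 'N')
  sorted[8] = mNNmmNm$NmNmmnM  (last char: 'M')
  sorted[9] = mNm$NmNmmnMmNNm  (last char: 'm')
  sorted[10] = mNmmnMmNNmmNm$N  (last char: 'N')
  sorted[11] = mmNm$NmNmmnMmNN  (last char: 'N')
  sorted[12] = mmnMmNNmmNm$NmN  (last char: 'N')
  sorted[13] = mnMmNNmmNm$NmNm  (last char: 'm')
  sorted[14] = nMmNNmmNm$NmNmm  (last char: 'm')
Last column: mnmm$NmNMmNNNmm
Original string S is at sorted index 4

Answer: mnmm$NmNMmNNNmm
4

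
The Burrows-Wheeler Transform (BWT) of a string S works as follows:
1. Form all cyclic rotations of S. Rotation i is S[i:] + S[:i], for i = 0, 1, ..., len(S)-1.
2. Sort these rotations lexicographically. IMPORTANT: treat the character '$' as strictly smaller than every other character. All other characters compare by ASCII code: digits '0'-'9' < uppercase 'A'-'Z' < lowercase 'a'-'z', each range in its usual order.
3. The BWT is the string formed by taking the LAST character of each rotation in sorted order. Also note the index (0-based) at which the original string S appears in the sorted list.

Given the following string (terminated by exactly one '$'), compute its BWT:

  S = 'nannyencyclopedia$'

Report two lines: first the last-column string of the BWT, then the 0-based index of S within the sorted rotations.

All 18 rotations (rotation i = S[i:]+S[:i]):
  rot[0] = nannyencyclopedia$
  rot[1] = annyencyclopedia$n
  rot[2] = nnyencyclopedia$na
  rot[3] = nyencyclopedia$nan
  rot[4] = yencyclopedia$nann
  rot[5] = encyclopedia$nanny
  rot[6] = ncyclopedia$nannye
  rot[7] = cyclopedia$nannyen
  rot[8] = yclopedia$nannyenc
  rot[9] = clopedia$nannyency
  rot[10] = lopedia$nannyencyc
  rot[11] = opedia$nannyencycl
  rot[12] = pedia$nannyencyclo
  rot[13] = edia$nannyencyclop
  rot[14] = dia$nannyencyclope
  rot[15] = ia$nannyencycloped
  rot[16] = a$nannyencyclopedi
  rot[17] = $nannyencyclopedia
Sorted (with $ < everything):
  sorted[0] = $nannyencyclopedia  (last char: 'a')
  sorted[1] = a$nannyencyclopedi  (last char: 'i')
  sorted[2] = annyencyclopedia$n  (last char: 'n')
  sorted[3] = clopedia$nannyency  (last char: 'y')
  sorted[4] = cyclopedia$nannyen  (last char: 'n')
  sorted[5] = dia$nannyencyclope  (last char: 'e')
  sorted[6] = edia$nannyencyclop  (last char: 'p')
  sorted[7] = encyclopedia$nanny  (last char: 'y')
  sorted[8] = ia$nannyencycloped  (last char: 'd')
  sorted[9] = lopedia$nannyencyc  (last char: 'c')
  sorted[10] = nannyencyclopedia$  (last char: '$')
  sorted[11] = ncyclopedia$nannye  (last char: 'e')
  sorted[12] = nnyencyclopedia$na  (last char: 'a')
  sorted[13] = nyencyclopedia$nan  (last char: 'n')
  sorted[14] = opedia$nannyencycl  (last char: 'l')
  sorted[15] = pedia$nannyencyclo  (last char: 'o')
  sorted[16] = yclopedia$nannyenc  (last char: 'c')
  sorted[17] = yencyclopedia$nann  (last char: 'n')
Last column: ainynepydc$eanlocn
Original string S is at sorted index 10

Answer: ainynepydc$eanlocn
10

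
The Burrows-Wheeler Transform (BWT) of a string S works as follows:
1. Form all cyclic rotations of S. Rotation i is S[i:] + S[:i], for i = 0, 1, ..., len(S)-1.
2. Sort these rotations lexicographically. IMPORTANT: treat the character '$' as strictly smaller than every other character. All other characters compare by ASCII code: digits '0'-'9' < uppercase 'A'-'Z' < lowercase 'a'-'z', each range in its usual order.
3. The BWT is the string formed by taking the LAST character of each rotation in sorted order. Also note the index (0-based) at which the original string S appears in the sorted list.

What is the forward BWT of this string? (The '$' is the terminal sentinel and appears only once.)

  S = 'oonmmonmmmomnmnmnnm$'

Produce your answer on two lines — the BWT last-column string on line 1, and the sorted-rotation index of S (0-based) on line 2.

All 20 rotations (rotation i = S[i:]+S[:i]):
  rot[0] = oonmmonmmmomnmnmnnm$
  rot[1] = onmmonmmmomnmnmnnm$o
  rot[2] = nmmonmmmomnmnmnnm$oo
  rot[3] = mmonmmmomnmnmnnm$oon
  rot[4] = monmmmomnmnmnnm$oonm
  rot[5] = onmmmomnmnmnnm$oonmm
  rot[6] = nmmmomnmnmnnm$oonmmo
  rot[7] = mmmomnmnmnnm$oonmmon
  rot[8] = mmomnmnmnnm$oonmmonm
  rot[9] = momnmnmnnm$oonmmonmm
  rot[10] = omnmnmnnm$oonmmonmmm
  rot[11] = mnmnmnnm$oonmmonmmmo
  rot[12] = nmnmnnm$oonmmonmmmom
  rot[13] = mnmnnm$oonmmonmmmomn
  rot[14] = nmnnm$oonmmonmmmomnm
  rot[15] = mnnm$oonmmonmmmomnmn
  rot[16] = nnm$oonmmonmmmomnmnm
  rot[17] = nm$oonmmonmmmomnmnmn
  rot[18] = m$oonmmonmmmomnmnmnn
  rot[19] = $oonmmonmmmomnmnmnnm
Sorted (with $ < everything):
  sorted[0] = $oonmmonmmmomnmnmnnm  (last char: 'm')
  sorted[1] = m$oonmmonmmmomnmnmnn  (last char: 'n')
  sorted[2] = mmmomnmnmnnm$oonmmon  (last char: 'n')
  sorted[3] = mmomnmnmnnm$oonmmonm  (last char: 'm')
  sorted[4] = mmonmmmomnmnmnnm$oon  (last char: 'n')
  sorted[5] = mnmnmnnm$oonmmonmmmo  (last char: 'o')
  sorted[6] = mnmnnm$oonmmonmmmomn  (last char: 'n')
  sorted[7] = mnnm$oonmmonmmmomnmn  (last char: 'n')
  sorted[8] = momnmnmnnm$oonmmonmm  (last char: 'm')
  sorted[9] = monmmmomnmnmnnm$oonm  (last char: 'm')
  sorted[10] = nm$oonmmonmmmomnmnmn  (last char: 'n')
  sorted[11] = nmmmomnmnmnnm$oonmmo  (last char: 'o')
  sorted[12] = nmmonmmmomnmnmnnm$oo  (last char: 'o')
  sorted[13] = nmnmnnm$oonmmonmmmom  (last char: 'm')
  sorted[14] = nmnnm$oonmmonmmmomnm  (last char: 'm')
  sorted[15] = nnm$oonmmonmmmomnmnm  (last char: 'm')
  sorted[16] = omnmnmnnm$oonmmonmmm  (last char: 'm')
  sorted[17] = onmmmomnmnmnnm$oonmm  (last char: 'm')
  sorted[18] = onmmonmmmomnmnmnnm$o  (last char: 'o')
  sorted[19] = oonmmonmmmomnmnmnnm$  (last char: '$')
Last column: mnnmnonnmmnoommmmmo$
Original string S is at sorted index 19

Answer: mnnmnonnmmnoommmmmo$
19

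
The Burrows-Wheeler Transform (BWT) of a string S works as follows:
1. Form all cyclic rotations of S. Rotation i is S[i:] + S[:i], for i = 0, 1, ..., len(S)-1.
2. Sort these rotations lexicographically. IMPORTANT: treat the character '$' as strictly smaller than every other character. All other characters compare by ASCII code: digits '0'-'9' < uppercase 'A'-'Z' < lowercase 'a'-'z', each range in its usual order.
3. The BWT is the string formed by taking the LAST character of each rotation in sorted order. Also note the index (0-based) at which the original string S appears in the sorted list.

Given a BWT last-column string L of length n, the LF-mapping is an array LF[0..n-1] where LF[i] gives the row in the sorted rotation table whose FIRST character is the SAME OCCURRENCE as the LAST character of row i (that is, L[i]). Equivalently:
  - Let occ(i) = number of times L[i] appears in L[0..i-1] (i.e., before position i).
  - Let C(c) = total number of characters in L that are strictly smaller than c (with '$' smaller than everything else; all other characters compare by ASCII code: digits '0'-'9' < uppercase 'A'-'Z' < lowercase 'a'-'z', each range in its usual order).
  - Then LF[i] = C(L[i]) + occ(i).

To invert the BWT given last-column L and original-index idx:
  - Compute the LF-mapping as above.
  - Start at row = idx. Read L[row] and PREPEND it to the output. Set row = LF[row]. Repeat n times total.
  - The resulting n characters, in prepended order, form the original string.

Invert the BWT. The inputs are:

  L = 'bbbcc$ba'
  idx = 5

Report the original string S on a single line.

LF mapping: 2 3 4 6 7 0 5 1
Walk LF starting at row 5, prepending L[row]:
  step 1: row=5, L[5]='$', prepend. Next row=LF[5]=0
  step 2: row=0, L[0]='b', prepend. Next row=LF[0]=2
  step 3: row=2, L[2]='b', prepend. Next row=LF[2]=4
  step 4: row=4, L[4]='c', prepend. Next row=LF[4]=7
  step 5: row=7, L[7]='a', prepend. Next row=LF[7]=1
  step 6: row=1, L[1]='b', prepend. Next row=LF[1]=3
  step 7: row=3, L[3]='c', prepend. Next row=LF[3]=6
  step 8: row=6, L[6]='b', prepend. Next row=LF[6]=5
Reversed output: bcbacbb$

Answer: bcbacbb$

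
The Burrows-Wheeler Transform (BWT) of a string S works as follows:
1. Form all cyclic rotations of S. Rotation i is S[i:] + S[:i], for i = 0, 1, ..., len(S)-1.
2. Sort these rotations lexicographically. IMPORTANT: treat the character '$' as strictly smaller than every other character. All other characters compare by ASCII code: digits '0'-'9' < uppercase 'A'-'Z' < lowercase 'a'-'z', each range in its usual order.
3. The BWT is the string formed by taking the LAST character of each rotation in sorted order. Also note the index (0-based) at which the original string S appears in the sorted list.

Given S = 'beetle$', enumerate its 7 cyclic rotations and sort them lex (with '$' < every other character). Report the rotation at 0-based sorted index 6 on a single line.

All 7 rotations (rotation i = S[i:]+S[:i]):
  rot[0] = beetle$
  rot[1] = eetle$b
  rot[2] = etle$be
  rot[3] = tle$bee
  rot[4] = le$beet
  rot[5] = e$beetl
  rot[6] = $beetle
Sorted (with $ < everything):
  sorted[0] = $beetle
  sorted[1] = beetle$
  sorted[2] = e$beetl
  sorted[3] = eetle$b
  sorted[4] = etle$be
  sorted[5] = le$beet
  sorted[6] = tle$bee
sorted[6] = tle$bee

Answer: tle$bee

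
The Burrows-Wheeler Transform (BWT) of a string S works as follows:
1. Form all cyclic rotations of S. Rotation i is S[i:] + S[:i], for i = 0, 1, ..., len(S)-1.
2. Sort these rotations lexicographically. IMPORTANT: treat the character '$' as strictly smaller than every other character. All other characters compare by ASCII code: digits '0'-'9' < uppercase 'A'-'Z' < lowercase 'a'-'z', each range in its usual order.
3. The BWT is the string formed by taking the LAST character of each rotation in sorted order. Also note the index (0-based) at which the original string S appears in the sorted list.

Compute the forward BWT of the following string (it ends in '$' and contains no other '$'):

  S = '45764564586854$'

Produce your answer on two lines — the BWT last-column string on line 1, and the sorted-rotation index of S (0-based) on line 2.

Answer: 456$68444758565
3

Derivation:
All 15 rotations (rotation i = S[i:]+S[:i]):
  rot[0] = 45764564586854$
  rot[1] = 5764564586854$4
  rot[2] = 764564586854$45
  rot[3] = 64564586854$457
  rot[4] = 4564586854$4576
  rot[5] = 564586854$45764
  rot[6] = 64586854$457645
  rot[7] = 4586854$4576456
  rot[8] = 586854$45764564
  rot[9] = 86854$457645645
  rot[10] = 6854$4576456458
  rot[11] = 854$45764564586
  rot[12] = 54$457645645868
  rot[13] = 4$4576456458685
  rot[14] = $45764564586854
Sorted (with $ < everything):
  sorted[0] = $45764564586854  (last char: '4')
  sorted[1] = 4$4576456458685  (last char: '5')
  sorted[2] = 4564586854$4576  (last char: '6')
  sorted[3] = 45764564586854$  (last char: '$')
  sorted[4] = 4586854$4576456  (last char: '6')
  sorted[5] = 54$457645645868  (last char: '8')
  sorted[6] = 564586854$45764  (last char: '4')
  sorted[7] = 5764564586854$4  (last char: '4')
  sorted[8] = 586854$45764564  (last char: '4')
  sorted[9] = 64564586854$457  (last char: '7')
  sorted[10] = 64586854$457645  (last char: '5')
  sorted[11] = 6854$4576456458  (last char: '8')
  sorted[12] = 764564586854$45  (last char: '5')
  sorted[13] = 854$45764564586  (last char: '6')
  sorted[14] = 86854$457645645  (last char: '5')
Last column: 456$68444758565
Original string S is at sorted index 3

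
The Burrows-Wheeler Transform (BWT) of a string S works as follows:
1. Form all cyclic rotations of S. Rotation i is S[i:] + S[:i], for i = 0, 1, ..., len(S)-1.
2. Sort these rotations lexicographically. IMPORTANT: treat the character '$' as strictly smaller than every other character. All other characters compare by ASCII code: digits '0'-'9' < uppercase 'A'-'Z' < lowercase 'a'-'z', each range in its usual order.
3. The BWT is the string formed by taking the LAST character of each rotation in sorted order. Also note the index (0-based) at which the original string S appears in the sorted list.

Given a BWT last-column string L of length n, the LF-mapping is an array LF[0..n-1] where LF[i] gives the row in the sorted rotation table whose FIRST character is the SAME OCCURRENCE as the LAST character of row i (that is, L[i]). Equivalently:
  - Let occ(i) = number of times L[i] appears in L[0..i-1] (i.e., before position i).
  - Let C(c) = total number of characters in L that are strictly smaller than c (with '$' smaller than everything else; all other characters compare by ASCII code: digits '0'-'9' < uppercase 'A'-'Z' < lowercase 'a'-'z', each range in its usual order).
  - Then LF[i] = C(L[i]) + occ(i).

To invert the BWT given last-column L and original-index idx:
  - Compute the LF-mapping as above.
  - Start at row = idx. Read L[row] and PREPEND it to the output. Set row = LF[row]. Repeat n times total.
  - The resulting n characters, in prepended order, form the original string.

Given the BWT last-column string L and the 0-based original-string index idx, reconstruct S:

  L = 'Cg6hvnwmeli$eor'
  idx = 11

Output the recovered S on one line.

Answer: overwhelming6C$

Derivation:
LF mapping: 2 5 1 6 13 10 14 9 3 8 7 0 4 11 12
Walk LF starting at row 11, prepending L[row]:
  step 1: row=11, L[11]='$', prepend. Next row=LF[11]=0
  step 2: row=0, L[0]='C', prepend. Next row=LF[0]=2
  step 3: row=2, L[2]='6', prepend. Next row=LF[2]=1
  step 4: row=1, L[1]='g', prepend. Next row=LF[1]=5
  step 5: row=5, L[5]='n', prepend. Next row=LF[5]=10
  step 6: row=10, L[10]='i', prepend. Next row=LF[10]=7
  step 7: row=7, L[7]='m', prepend. Next row=LF[7]=9
  step 8: row=9, L[9]='l', prepend. Next row=LF[9]=8
  step 9: row=8, L[8]='e', prepend. Next row=LF[8]=3
  step 10: row=3, L[3]='h', prepend. Next row=LF[3]=6
  step 11: row=6, L[6]='w', prepend. Next row=LF[6]=14
  step 12: row=14, L[14]='r', prepend. Next row=LF[14]=12
  step 13: row=12, L[12]='e', prepend. Next row=LF[12]=4
  step 14: row=4, L[4]='v', prepend. Next row=LF[4]=13
  step 15: row=13, L[13]='o', prepend. Next row=LF[13]=11
Reversed output: overwhelming6C$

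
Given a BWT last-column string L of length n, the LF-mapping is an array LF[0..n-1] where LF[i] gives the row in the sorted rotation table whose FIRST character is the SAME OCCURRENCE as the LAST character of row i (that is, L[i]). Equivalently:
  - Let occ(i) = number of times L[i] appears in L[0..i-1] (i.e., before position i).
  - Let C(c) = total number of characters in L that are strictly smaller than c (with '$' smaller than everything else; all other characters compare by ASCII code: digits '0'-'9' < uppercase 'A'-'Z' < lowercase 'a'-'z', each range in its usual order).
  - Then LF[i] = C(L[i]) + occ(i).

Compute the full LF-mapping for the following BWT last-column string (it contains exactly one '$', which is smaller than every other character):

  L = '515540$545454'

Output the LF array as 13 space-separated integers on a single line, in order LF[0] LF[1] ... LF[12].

Answer: 7 2 8 9 3 1 0 10 4 11 5 12 6

Derivation:
Char counts: '$':1, '0':1, '1':1, '4':4, '5':6
C (first-col start): C('$')=0, C('0')=1, C('1')=2, C('4')=3, C('5')=7
L[0]='5': occ=0, LF[0]=C('5')+0=7+0=7
L[1]='1': occ=0, LF[1]=C('1')+0=2+0=2
L[2]='5': occ=1, LF[2]=C('5')+1=7+1=8
L[3]='5': occ=2, LF[3]=C('5')+2=7+2=9
L[4]='4': occ=0, LF[4]=C('4')+0=3+0=3
L[5]='0': occ=0, LF[5]=C('0')+0=1+0=1
L[6]='$': occ=0, LF[6]=C('$')+0=0+0=0
L[7]='5': occ=3, LF[7]=C('5')+3=7+3=10
L[8]='4': occ=1, LF[8]=C('4')+1=3+1=4
L[9]='5': occ=4, LF[9]=C('5')+4=7+4=11
L[10]='4': occ=2, LF[10]=C('4')+2=3+2=5
L[11]='5': occ=5, LF[11]=C('5')+5=7+5=12
L[12]='4': occ=3, LF[12]=C('4')+3=3+3=6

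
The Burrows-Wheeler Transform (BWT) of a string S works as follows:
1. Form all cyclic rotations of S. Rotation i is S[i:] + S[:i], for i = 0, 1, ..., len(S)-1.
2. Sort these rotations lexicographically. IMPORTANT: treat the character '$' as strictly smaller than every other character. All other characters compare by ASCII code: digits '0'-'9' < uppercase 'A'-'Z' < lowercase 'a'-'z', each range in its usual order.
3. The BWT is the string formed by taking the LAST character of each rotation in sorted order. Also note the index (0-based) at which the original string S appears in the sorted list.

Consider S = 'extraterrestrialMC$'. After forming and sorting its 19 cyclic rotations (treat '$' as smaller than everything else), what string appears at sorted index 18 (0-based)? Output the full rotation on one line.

Answer: xtraterrestrialMC$e

Derivation:
All 19 rotations (rotation i = S[i:]+S[:i]):
  rot[0] = extraterrestrialMC$
  rot[1] = xtraterrestrialMC$e
  rot[2] = traterrestrialMC$ex
  rot[3] = raterrestrialMC$ext
  rot[4] = aterrestrialMC$extr
  rot[5] = terrestrialMC$extra
  rot[6] = errestrialMC$extrat
  rot[7] = rrestrialMC$extrate
  rot[8] = restrialMC$extrater
  rot[9] = estrialMC$extraterr
  rot[10] = strialMC$extraterre
  rot[11] = trialMC$extraterres
  rot[12] = rialMC$extraterrest
  rot[13] = ialMC$extraterrestr
  rot[14] = alMC$extraterrestri
  rot[15] = lMC$extraterrestria
  rot[16] = MC$extraterrestrial
  rot[17] = C$extraterrestrialM
  rot[18] = $extraterrestrialMC
Sorted (with $ < everything):
  sorted[0] = $extraterrestrialMC
  sorted[1] = C$extraterrestrialM
  sorted[2] = MC$extraterrestrial
  sorted[3] = alMC$extraterrestri
  sorted[4] = aterrestrialMC$extr
  sorted[5] = errestrialMC$extrat
  sorted[6] = estrialMC$extraterr
  sorted[7] = extraterrestrialMC$
  sorted[8] = ialMC$extraterrestr
  sorted[9] = lMC$extraterrestria
  sorted[10] = raterrestrialMC$ext
  sorted[11] = restrialMC$extrater
  sorted[12] = rialMC$extraterrest
  sorted[13] = rrestrialMC$extrate
  sorted[14] = strialMC$extraterre
  sorted[15] = terrestrialMC$extra
  sorted[16] = traterrestrialMC$ex
  sorted[17] = trialMC$extraterres
  sorted[18] = xtraterrestrialMC$e
sorted[18] = xtraterrestrialMC$e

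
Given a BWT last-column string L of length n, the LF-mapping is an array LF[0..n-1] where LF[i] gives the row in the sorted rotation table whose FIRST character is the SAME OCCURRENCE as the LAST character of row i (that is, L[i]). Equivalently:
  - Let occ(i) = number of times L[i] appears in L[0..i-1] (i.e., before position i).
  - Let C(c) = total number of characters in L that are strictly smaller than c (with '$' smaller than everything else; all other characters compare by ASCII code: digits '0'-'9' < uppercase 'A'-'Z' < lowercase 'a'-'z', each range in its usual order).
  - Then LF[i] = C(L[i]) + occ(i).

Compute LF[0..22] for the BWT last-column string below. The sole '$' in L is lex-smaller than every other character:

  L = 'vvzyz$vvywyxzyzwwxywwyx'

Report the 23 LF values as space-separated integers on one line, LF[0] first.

Answer: 1 2 19 13 20 0 3 4 14 5 15 10 21 16 22 6 7 11 17 8 9 18 12

Derivation:
Char counts: '$':1, 'v':4, 'w':5, 'x':3, 'y':6, 'z':4
C (first-col start): C('$')=0, C('v')=1, C('w')=5, C('x')=10, C('y')=13, C('z')=19
L[0]='v': occ=0, LF[0]=C('v')+0=1+0=1
L[1]='v': occ=1, LF[1]=C('v')+1=1+1=2
L[2]='z': occ=0, LF[2]=C('z')+0=19+0=19
L[3]='y': occ=0, LF[3]=C('y')+0=13+0=13
L[4]='z': occ=1, LF[4]=C('z')+1=19+1=20
L[5]='$': occ=0, LF[5]=C('$')+0=0+0=0
L[6]='v': occ=2, LF[6]=C('v')+2=1+2=3
L[7]='v': occ=3, LF[7]=C('v')+3=1+3=4
L[8]='y': occ=1, LF[8]=C('y')+1=13+1=14
L[9]='w': occ=0, LF[9]=C('w')+0=5+0=5
L[10]='y': occ=2, LF[10]=C('y')+2=13+2=15
L[11]='x': occ=0, LF[11]=C('x')+0=10+0=10
L[12]='z': occ=2, LF[12]=C('z')+2=19+2=21
L[13]='y': occ=3, LF[13]=C('y')+3=13+3=16
L[14]='z': occ=3, LF[14]=C('z')+3=19+3=22
L[15]='w': occ=1, LF[15]=C('w')+1=5+1=6
L[16]='w': occ=2, LF[16]=C('w')+2=5+2=7
L[17]='x': occ=1, LF[17]=C('x')+1=10+1=11
L[18]='y': occ=4, LF[18]=C('y')+4=13+4=17
L[19]='w': occ=3, LF[19]=C('w')+3=5+3=8
L[20]='w': occ=4, LF[20]=C('w')+4=5+4=9
L[21]='y': occ=5, LF[21]=C('y')+5=13+5=18
L[22]='x': occ=2, LF[22]=C('x')+2=10+2=12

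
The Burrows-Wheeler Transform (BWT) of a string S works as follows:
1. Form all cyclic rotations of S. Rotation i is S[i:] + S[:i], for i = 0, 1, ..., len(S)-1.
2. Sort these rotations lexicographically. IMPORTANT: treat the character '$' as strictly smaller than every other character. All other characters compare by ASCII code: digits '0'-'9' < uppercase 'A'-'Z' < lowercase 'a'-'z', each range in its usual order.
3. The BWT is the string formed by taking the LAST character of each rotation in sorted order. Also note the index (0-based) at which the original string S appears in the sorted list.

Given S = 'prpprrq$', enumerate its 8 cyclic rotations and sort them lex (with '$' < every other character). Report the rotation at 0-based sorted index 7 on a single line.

Answer: rrq$prpp

Derivation:
All 8 rotations (rotation i = S[i:]+S[:i]):
  rot[0] = prpprrq$
  rot[1] = rpprrq$p
  rot[2] = pprrq$pr
  rot[3] = prrq$prp
  rot[4] = rrq$prpp
  rot[5] = rq$prppr
  rot[6] = q$prpprr
  rot[7] = $prpprrq
Sorted (with $ < everything):
  sorted[0] = $prpprrq
  sorted[1] = pprrq$pr
  sorted[2] = prpprrq$
  sorted[3] = prrq$prp
  sorted[4] = q$prpprr
  sorted[5] = rpprrq$p
  sorted[6] = rq$prppr
  sorted[7] = rrq$prpp
sorted[7] = rrq$prpp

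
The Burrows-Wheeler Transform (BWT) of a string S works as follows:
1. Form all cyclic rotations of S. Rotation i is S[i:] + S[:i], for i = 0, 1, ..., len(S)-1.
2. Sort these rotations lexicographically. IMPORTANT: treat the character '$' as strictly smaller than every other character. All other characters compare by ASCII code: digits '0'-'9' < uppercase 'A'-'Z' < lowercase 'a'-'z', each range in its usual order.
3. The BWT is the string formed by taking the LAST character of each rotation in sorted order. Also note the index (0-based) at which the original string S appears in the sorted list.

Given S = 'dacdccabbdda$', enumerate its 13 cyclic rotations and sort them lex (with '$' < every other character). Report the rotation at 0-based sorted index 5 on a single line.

Answer: bdda$dacdccab

Derivation:
All 13 rotations (rotation i = S[i:]+S[:i]):
  rot[0] = dacdccabbdda$
  rot[1] = acdccabbdda$d
  rot[2] = cdccabbdda$da
  rot[3] = dccabbdda$dac
  rot[4] = ccabbdda$dacd
  rot[5] = cabbdda$dacdc
  rot[6] = abbdda$dacdcc
  rot[7] = bbdda$dacdcca
  rot[8] = bdda$dacdccab
  rot[9] = dda$dacdccabb
  rot[10] = da$dacdccabbd
  rot[11] = a$dacdccabbdd
  rot[12] = $dacdccabbdda
Sorted (with $ < everything):
  sorted[0] = $dacdccabbdda
  sorted[1] = a$dacdccabbdd
  sorted[2] = abbdda$dacdcc
  sorted[3] = acdccabbdda$d
  sorted[4] = bbdda$dacdcca
  sorted[5] = bdda$dacdccab
  sorted[6] = cabbdda$dacdc
  sorted[7] = ccabbdda$dacd
  sorted[8] = cdccabbdda$da
  sorted[9] = da$dacdccabbd
  sorted[10] = dacdccabbdda$
  sorted[11] = dccabbdda$dac
  sorted[12] = dda$dacdccabb
sorted[5] = bdda$dacdccab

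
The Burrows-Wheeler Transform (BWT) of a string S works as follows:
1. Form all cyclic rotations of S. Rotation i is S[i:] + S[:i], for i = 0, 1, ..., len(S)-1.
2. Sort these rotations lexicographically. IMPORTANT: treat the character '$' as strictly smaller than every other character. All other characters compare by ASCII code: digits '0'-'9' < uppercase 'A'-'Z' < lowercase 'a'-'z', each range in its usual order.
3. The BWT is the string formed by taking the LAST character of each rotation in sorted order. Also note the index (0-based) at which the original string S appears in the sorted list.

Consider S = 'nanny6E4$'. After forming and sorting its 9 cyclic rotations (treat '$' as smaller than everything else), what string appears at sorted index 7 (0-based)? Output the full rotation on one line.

Answer: ny6E4$nan

Derivation:
All 9 rotations (rotation i = S[i:]+S[:i]):
  rot[0] = nanny6E4$
  rot[1] = anny6E4$n
  rot[2] = nny6E4$na
  rot[3] = ny6E4$nan
  rot[4] = y6E4$nann
  rot[5] = 6E4$nanny
  rot[6] = E4$nanny6
  rot[7] = 4$nanny6E
  rot[8] = $nanny6E4
Sorted (with $ < everything):
  sorted[0] = $nanny6E4
  sorted[1] = 4$nanny6E
  sorted[2] = 6E4$nanny
  sorted[3] = E4$nanny6
  sorted[4] = anny6E4$n
  sorted[5] = nanny6E4$
  sorted[6] = nny6E4$na
  sorted[7] = ny6E4$nan
  sorted[8] = y6E4$nann
sorted[7] = ny6E4$nan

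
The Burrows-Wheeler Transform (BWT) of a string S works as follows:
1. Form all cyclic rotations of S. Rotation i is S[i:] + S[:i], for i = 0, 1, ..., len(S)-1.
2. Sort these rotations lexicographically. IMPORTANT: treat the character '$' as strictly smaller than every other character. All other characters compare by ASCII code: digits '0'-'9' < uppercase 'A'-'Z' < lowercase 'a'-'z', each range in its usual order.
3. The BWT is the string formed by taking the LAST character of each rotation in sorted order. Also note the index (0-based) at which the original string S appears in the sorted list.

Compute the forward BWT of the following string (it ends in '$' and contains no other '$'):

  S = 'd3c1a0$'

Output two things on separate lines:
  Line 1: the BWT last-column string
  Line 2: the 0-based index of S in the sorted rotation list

All 7 rotations (rotation i = S[i:]+S[:i]):
  rot[0] = d3c1a0$
  rot[1] = 3c1a0$d
  rot[2] = c1a0$d3
  rot[3] = 1a0$d3c
  rot[4] = a0$d3c1
  rot[5] = 0$d3c1a
  rot[6] = $d3c1a0
Sorted (with $ < everything):
  sorted[0] = $d3c1a0  (last char: '0')
  sorted[1] = 0$d3c1a  (last char: 'a')
  sorted[2] = 1a0$d3c  (last char: 'c')
  sorted[3] = 3c1a0$d  (last char: 'd')
  sorted[4] = a0$d3c1  (last char: '1')
  sorted[5] = c1a0$d3  (last char: '3')
  sorted[6] = d3c1a0$  (last char: '$')
Last column: 0acd13$
Original string S is at sorted index 6

Answer: 0acd13$
6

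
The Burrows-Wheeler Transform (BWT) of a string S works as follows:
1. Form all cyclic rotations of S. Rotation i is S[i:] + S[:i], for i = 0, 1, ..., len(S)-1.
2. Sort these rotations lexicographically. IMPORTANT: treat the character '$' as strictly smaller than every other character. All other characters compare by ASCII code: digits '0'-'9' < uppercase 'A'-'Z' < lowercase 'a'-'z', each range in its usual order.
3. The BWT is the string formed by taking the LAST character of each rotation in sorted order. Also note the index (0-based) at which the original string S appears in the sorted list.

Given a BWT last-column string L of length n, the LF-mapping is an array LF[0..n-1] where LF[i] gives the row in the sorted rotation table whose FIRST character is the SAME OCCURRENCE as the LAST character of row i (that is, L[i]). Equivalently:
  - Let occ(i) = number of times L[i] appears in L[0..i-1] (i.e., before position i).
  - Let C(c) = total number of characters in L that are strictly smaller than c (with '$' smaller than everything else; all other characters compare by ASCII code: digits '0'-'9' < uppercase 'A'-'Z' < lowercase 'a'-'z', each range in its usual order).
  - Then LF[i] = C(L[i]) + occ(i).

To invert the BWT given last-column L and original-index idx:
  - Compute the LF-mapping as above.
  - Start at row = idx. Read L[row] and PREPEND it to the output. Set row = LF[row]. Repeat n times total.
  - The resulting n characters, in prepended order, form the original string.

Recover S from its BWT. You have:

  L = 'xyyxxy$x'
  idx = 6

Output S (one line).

Answer: yxxxyyx$

Derivation:
LF mapping: 1 5 6 2 3 7 0 4
Walk LF starting at row 6, prepending L[row]:
  step 1: row=6, L[6]='$', prepend. Next row=LF[6]=0
  step 2: row=0, L[0]='x', prepend. Next row=LF[0]=1
  step 3: row=1, L[1]='y', prepend. Next row=LF[1]=5
  step 4: row=5, L[5]='y', prepend. Next row=LF[5]=7
  step 5: row=7, L[7]='x', prepend. Next row=LF[7]=4
  step 6: row=4, L[4]='x', prepend. Next row=LF[4]=3
  step 7: row=3, L[3]='x', prepend. Next row=LF[3]=2
  step 8: row=2, L[2]='y', prepend. Next row=LF[2]=6
Reversed output: yxxxyyx$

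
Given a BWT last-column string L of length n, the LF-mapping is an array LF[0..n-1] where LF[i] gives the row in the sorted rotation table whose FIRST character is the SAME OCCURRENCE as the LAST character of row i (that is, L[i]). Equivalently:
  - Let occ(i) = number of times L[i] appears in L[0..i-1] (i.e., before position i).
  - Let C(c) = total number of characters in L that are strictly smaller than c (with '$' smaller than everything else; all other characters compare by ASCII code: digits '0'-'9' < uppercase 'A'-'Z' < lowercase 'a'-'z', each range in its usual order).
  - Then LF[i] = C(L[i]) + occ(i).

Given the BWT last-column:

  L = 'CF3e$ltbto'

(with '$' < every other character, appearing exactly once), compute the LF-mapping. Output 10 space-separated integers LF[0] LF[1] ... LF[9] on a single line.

Char counts: '$':1, '3':1, 'C':1, 'F':1, 'b':1, 'e':1, 'l':1, 'o':1, 't':2
C (first-col start): C('$')=0, C('3')=1, C('C')=2, C('F')=3, C('b')=4, C('e')=5, C('l')=6, C('o')=7, C('t')=8
L[0]='C': occ=0, LF[0]=C('C')+0=2+0=2
L[1]='F': occ=0, LF[1]=C('F')+0=3+0=3
L[2]='3': occ=0, LF[2]=C('3')+0=1+0=1
L[3]='e': occ=0, LF[3]=C('e')+0=5+0=5
L[4]='$': occ=0, LF[4]=C('$')+0=0+0=0
L[5]='l': occ=0, LF[5]=C('l')+0=6+0=6
L[6]='t': occ=0, LF[6]=C('t')+0=8+0=8
L[7]='b': occ=0, LF[7]=C('b')+0=4+0=4
L[8]='t': occ=1, LF[8]=C('t')+1=8+1=9
L[9]='o': occ=0, LF[9]=C('o')+0=7+0=7

Answer: 2 3 1 5 0 6 8 4 9 7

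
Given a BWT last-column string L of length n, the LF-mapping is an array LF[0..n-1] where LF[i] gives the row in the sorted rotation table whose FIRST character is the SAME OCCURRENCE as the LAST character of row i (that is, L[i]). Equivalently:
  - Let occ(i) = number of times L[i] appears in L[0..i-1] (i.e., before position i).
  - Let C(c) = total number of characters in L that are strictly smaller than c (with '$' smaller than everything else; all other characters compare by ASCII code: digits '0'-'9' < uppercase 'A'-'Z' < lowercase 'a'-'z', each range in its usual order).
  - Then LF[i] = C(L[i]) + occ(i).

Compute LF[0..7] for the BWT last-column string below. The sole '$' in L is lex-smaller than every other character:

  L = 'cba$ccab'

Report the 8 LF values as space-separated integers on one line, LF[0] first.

Answer: 5 3 1 0 6 7 2 4

Derivation:
Char counts: '$':1, 'a':2, 'b':2, 'c':3
C (first-col start): C('$')=0, C('a')=1, C('b')=3, C('c')=5
L[0]='c': occ=0, LF[0]=C('c')+0=5+0=5
L[1]='b': occ=0, LF[1]=C('b')+0=3+0=3
L[2]='a': occ=0, LF[2]=C('a')+0=1+0=1
L[3]='$': occ=0, LF[3]=C('$')+0=0+0=0
L[4]='c': occ=1, LF[4]=C('c')+1=5+1=6
L[5]='c': occ=2, LF[5]=C('c')+2=5+2=7
L[6]='a': occ=1, LF[6]=C('a')+1=1+1=2
L[7]='b': occ=1, LF[7]=C('b')+1=3+1=4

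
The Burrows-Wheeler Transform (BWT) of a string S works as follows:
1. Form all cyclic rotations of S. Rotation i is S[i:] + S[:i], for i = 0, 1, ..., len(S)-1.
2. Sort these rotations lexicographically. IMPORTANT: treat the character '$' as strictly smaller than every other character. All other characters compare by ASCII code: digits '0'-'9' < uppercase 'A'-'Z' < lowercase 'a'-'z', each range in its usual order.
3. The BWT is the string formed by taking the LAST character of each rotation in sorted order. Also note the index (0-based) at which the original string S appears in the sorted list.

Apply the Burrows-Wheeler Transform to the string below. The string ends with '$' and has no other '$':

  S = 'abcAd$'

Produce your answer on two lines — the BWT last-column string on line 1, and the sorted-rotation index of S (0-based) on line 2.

Answer: dc$abA
2

Derivation:
All 6 rotations (rotation i = S[i:]+S[:i]):
  rot[0] = abcAd$
  rot[1] = bcAd$a
  rot[2] = cAd$ab
  rot[3] = Ad$abc
  rot[4] = d$abcA
  rot[5] = $abcAd
Sorted (with $ < everything):
  sorted[0] = $abcAd  (last char: 'd')
  sorted[1] = Ad$abc  (last char: 'c')
  sorted[2] = abcAd$  (last char: '$')
  sorted[3] = bcAd$a  (last char: 'a')
  sorted[4] = cAd$ab  (last char: 'b')
  sorted[5] = d$abcA  (last char: 'A')
Last column: dc$abA
Original string S is at sorted index 2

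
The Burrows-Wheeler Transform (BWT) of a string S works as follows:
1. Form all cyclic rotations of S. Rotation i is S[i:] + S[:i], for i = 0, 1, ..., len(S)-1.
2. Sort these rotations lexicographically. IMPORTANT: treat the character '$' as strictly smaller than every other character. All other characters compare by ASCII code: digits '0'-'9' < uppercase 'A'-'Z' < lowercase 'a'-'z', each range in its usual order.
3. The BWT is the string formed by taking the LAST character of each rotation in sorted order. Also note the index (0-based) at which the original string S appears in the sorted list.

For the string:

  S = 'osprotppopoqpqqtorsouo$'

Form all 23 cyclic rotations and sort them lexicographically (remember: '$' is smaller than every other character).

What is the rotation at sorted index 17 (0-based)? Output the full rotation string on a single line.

All 23 rotations (rotation i = S[i:]+S[:i]):
  rot[0] = osprotppopoqpqqtorsouo$
  rot[1] = sprotppopoqpqqtorsouo$o
  rot[2] = protppopoqpqqtorsouo$os
  rot[3] = rotppopoqpqqtorsouo$osp
  rot[4] = otppopoqpqqtorsouo$ospr
  rot[5] = tppopoqpqqtorsouo$ospro
  rot[6] = ppopoqpqqtorsouo$osprot
  rot[7] = popoqpqqtorsouo$osprotp
  rot[8] = opoqpqqtorsouo$osprotpp
  rot[9] = poqpqqtorsouo$osprotppo
  rot[10] = oqpqqtorsouo$osprotppop
  rot[11] = qpqqtorsouo$osprotppopo
  rot[12] = pqqtorsouo$osprotppopoq
  rot[13] = qqtorsouo$osprotppopoqp
  rot[14] = qtorsouo$osprotppopoqpq
  rot[15] = torsouo$osprotppopoqpqq
  rot[16] = orsouo$osprotppopoqpqqt
  rot[17] = rsouo$osprotppopoqpqqto
  rot[18] = souo$osprotppopoqpqqtor
  rot[19] = ouo$osprotppopoqpqqtors
  rot[20] = uo$osprotppopoqpqqtorso
  rot[21] = o$osprotppopoqpqqtorsou
  rot[22] = $osprotppopoqpqqtorsouo
Sorted (with $ < everything):
  sorted[0] = $osprotppopoqpqqtorsouo
  sorted[1] = o$osprotppopoqpqqtorsou
  sorted[2] = opoqpqqtorsouo$osprotpp
  sorted[3] = oqpqqtorsouo$osprotppop
  sorted[4] = orsouo$osprotppopoqpqqt
  sorted[5] = osprotppopoqpqqtorsouo$
  sorted[6] = otppopoqpqqtorsouo$ospr
  sorted[7] = ouo$osprotppopoqpqqtors
  sorted[8] = popoqpqqtorsouo$osprotp
  sorted[9] = poqpqqtorsouo$osprotppo
  sorted[10] = ppopoqpqqtorsouo$osprot
  sorted[11] = pqqtorsouo$osprotppopoq
  sorted[12] = protppopoqpqqtorsouo$os
  sorted[13] = qpqqtorsouo$osprotppopo
  sorted[14] = qqtorsouo$osprotppopoqp
  sorted[15] = qtorsouo$osprotppopoqpq
  sorted[16] = rotppopoqpqqtorsouo$osp
  sorted[17] = rsouo$osprotppopoqpqqto
  sorted[18] = souo$osprotppopoqpqqtor
  sorted[19] = sprotppopoqpqqtorsouo$o
  sorted[20] = torsouo$osprotppopoqpqq
  sorted[21] = tppopoqpqqtorsouo$ospro
  sorted[22] = uo$osprotppopoqpqqtorso
sorted[17] = rsouo$osprotppopoqpqqto

Answer: rsouo$osprotppopoqpqqto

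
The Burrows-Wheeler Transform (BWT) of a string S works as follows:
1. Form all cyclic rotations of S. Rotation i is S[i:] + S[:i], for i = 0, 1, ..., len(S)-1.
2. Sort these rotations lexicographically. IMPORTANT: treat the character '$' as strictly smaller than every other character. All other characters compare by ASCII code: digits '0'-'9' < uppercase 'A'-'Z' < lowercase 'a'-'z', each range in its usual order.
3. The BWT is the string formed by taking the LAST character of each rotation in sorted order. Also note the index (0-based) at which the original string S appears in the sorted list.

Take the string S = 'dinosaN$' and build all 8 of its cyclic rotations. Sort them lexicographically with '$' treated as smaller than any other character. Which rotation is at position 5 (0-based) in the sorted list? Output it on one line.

All 8 rotations (rotation i = S[i:]+S[:i]):
  rot[0] = dinosaN$
  rot[1] = inosaN$d
  rot[2] = nosaN$di
  rot[3] = osaN$din
  rot[4] = saN$dino
  rot[5] = aN$dinos
  rot[6] = N$dinosa
  rot[7] = $dinosaN
Sorted (with $ < everything):
  sorted[0] = $dinosaN
  sorted[1] = N$dinosa
  sorted[2] = aN$dinos
  sorted[3] = dinosaN$
  sorted[4] = inosaN$d
  sorted[5] = nosaN$di
  sorted[6] = osaN$din
  sorted[7] = saN$dino
sorted[5] = nosaN$di

Answer: nosaN$di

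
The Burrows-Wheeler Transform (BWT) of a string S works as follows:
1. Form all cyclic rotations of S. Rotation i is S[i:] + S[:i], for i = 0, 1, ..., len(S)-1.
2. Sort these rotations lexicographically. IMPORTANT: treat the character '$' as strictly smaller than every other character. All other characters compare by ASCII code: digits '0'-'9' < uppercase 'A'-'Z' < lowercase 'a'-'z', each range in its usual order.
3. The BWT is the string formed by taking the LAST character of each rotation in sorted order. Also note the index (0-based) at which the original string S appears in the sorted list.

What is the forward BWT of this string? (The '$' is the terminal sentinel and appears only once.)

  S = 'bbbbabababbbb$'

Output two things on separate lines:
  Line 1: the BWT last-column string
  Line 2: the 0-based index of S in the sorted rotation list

Answer: bbbbbbaabbbba$
13

Derivation:
All 14 rotations (rotation i = S[i:]+S[:i]):
  rot[0] = bbbbabababbbb$
  rot[1] = bbbabababbbb$b
  rot[2] = bbabababbbb$bb
  rot[3] = babababbbb$bbb
  rot[4] = abababbbb$bbbb
  rot[5] = bababbbb$bbbba
  rot[6] = ababbbb$bbbbab
  rot[7] = babbbb$bbbbaba
  rot[8] = abbbb$bbbbabab
  rot[9] = bbbb$bbbbababa
  rot[10] = bbb$bbbbababab
  rot[11] = bb$bbbbabababb
  rot[12] = b$bbbbabababbb
  rot[13] = $bbbbabababbbb
Sorted (with $ < everything):
  sorted[0] = $bbbbabababbbb  (last char: 'b')
  sorted[1] = abababbbb$bbbb  (last char: 'b')
  sorted[2] = ababbbb$bbbbab  (last char: 'b')
  sorted[3] = abbbb$bbbbabab  (last char: 'b')
  sorted[4] = b$bbbbabababbb  (last char: 'b')
  sorted[5] = babababbbb$bbb  (last char: 'b')
  sorted[6] = bababbbb$bbbba  (last char: 'a')
  sorted[7] = babbbb$bbbbaba  (last char: 'a')
  sorted[8] = bb$bbbbabababb  (last char: 'b')
  sorted[9] = bbabababbbb$bb  (last char: 'b')
  sorted[10] = bbb$bbbbababab  (last char: 'b')
  sorted[11] = bbbabababbbb$b  (last char: 'b')
  sorted[12] = bbbb$bbbbababa  (last char: 'a')
  sorted[13] = bbbbabababbbb$  (last char: '$')
Last column: bbbbbbaabbbba$
Original string S is at sorted index 13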